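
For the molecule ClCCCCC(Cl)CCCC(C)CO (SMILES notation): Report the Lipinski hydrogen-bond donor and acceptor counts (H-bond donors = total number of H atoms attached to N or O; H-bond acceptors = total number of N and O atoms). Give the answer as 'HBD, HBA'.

1, 1

Donors: find every N or O and count the H atoms it carries.
  atom 14 (O): bond orders sum to 1 → 1 H
Lipinski HBD = 1.
Acceptors: N atoms = 0, O atoms = 1 → HBA = 1.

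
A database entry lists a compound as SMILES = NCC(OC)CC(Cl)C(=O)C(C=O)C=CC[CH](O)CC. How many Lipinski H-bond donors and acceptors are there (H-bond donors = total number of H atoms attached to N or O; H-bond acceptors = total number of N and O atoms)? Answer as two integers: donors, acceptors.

3, 5

Donors: find every N or O and count the H atoms it carries.
  atom 1 (N): bond orders sum to 1 → 2 H
  atom 4 (O): bond orders sum to 2 → 0 H
  atom 10 (O): bond orders sum to 2 → 0 H
  atom 13 (O): bond orders sum to 2 → 0 H
  atom 18 (O): bond orders sum to 1 → 1 H
Lipinski HBD = 3.
Acceptors: N atoms = 1, O atoms = 4 → HBA = 5.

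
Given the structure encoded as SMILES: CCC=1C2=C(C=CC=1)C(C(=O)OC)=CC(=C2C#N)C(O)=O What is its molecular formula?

Walk through each heavy atom and fill implicit hydrogens from standard valence (C 4, N 3, O 2, S 2, halogen 1):
  atom 1: C, bond orders sum to 1 (valence 4) → 3 H
  atom 2: C, bond orders sum to 2 (valence 4) → 2 H
  atom 3: C, bond orders sum to 4 (valence 4) → 0 H
  atom 4: C, bond orders sum to 4 (valence 4) → 0 H
  atom 5: C, bond orders sum to 4 (valence 4) → 0 H
  atom 6: C, bond orders sum to 3 (valence 4) → 1 H
  atom 7: C, bond orders sum to 3 (valence 4) → 1 H
  atom 8: C, bond orders sum to 3 (valence 4) → 1 H
  atom 9: C, bond orders sum to 4 (valence 4) → 0 H
  atom 10: C, bond orders sum to 4 (valence 4) → 0 H
  atom 11: O, bond orders sum to 2 (valence 2) → 0 H
  atom 12: O, bond orders sum to 2 (valence 2) → 0 H
  atom 13: C, bond orders sum to 1 (valence 4) → 3 H
  atom 14: C, bond orders sum to 3 (valence 4) → 1 H
  atom 15: C, bond orders sum to 4 (valence 4) → 0 H
  atom 16: C, bond orders sum to 4 (valence 4) → 0 H
  atom 17: C, bond orders sum to 4 (valence 4) → 0 H
  atom 18: N, bond orders sum to 3 (valence 3) → 0 H
  atom 19: C, bond orders sum to 4 (valence 4) → 0 H
  atom 20: O, bond orders sum to 1 (valence 2) → 1 H
  atom 21: O, bond orders sum to 2 (valence 2) → 0 H
Totals → C:16, H:13, N:1, O:4.
In Hill order: C16H13NO4.

C16H13NO4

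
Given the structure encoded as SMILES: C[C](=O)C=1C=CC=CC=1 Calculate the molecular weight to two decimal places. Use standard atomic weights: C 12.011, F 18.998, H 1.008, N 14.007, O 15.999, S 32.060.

120.15 g/mol

First, the molecular formula is C8H8O (counting implicit H from valence).
  C: 8 × 12.011 = 96.088
  H: 8 × 1.008 = 8.064
  O: 1 × 15.999 = 15.999
Sum: 8×12.011 + 8×1.008 + 1×15.999 = 120.151 → 120.15 g/mol.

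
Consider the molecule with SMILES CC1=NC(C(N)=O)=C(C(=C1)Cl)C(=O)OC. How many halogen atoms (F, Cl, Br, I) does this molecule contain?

1

Halogen atoms appear at heavy-atom position 11 (1×Cl).
Other groups present: 1 amide, 1 ester.
Halogen count: 1.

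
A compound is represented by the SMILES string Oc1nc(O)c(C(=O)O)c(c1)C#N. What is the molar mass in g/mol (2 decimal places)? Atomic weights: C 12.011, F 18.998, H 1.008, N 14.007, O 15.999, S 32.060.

180.12 g/mol

First, the molecular formula is C7H4N2O4 (counting implicit H from valence).
  C: 7 × 12.011 = 84.077
  H: 4 × 1.008 = 4.032
  N: 2 × 14.007 = 28.014
  O: 4 × 15.999 = 63.996
Sum: 7×12.011 + 4×1.008 + 2×14.007 + 4×15.999 = 180.119 → 180.12 g/mol.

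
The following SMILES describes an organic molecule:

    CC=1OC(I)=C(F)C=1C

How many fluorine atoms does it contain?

Scan the SMILES for F atoms (remember two-letter symbols like Cl and Br are single atoms).
Fluorine count: 1.

1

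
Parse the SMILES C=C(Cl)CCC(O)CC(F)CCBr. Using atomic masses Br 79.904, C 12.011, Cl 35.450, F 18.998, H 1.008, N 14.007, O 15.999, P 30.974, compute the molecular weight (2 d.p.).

First, the molecular formula is C9H15BrClFO (counting implicit H from valence).
  Br: 1 × 79.904 = 79.904
  C: 9 × 12.011 = 108.099
  Cl: 1 × 35.450 = 35.450
  F: 1 × 18.998 = 18.998
  H: 15 × 1.008 = 15.120
  O: 1 × 15.999 = 15.999
Sum: 1×79.904 + 9×12.011 + 1×35.450 + 1×18.998 + 15×1.008 + 1×15.999 = 273.570 → 273.57 g/mol.

273.57 g/mol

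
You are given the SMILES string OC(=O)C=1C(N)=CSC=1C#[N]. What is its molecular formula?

C6H4N2O2S

Walk through each heavy atom and fill implicit hydrogens from standard valence (C 4, N 3, O 2, S 2, halogen 1):
  atom 1: O, bond orders sum to 1 (valence 2) → 1 H
  atom 2: C, bond orders sum to 4 (valence 4) → 0 H
  atom 3: O, bond orders sum to 2 (valence 2) → 0 H
  atom 4: C, bond orders sum to 4 (valence 4) → 0 H
  atom 5: C, bond orders sum to 4 (valence 4) → 0 H
  atom 6: N, bond orders sum to 1 (valence 3) → 2 H
  atom 7: C, bond orders sum to 3 (valence 4) → 1 H
  atom 8: S, bond orders sum to 2 (valence 2) → 0 H
  atom 9: C, bond orders sum to 4 (valence 4) → 0 H
  atom 10: C, bond orders sum to 4 (valence 4) → 0 H
  atom 11: N with explicit H count 0
Totals → C:6, H:4, N:2, O:2, S:1.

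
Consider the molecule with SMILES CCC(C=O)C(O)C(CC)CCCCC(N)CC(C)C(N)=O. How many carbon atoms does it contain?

Count every carbon token in the SMILES (each C, including those in ring-closure positions and inside branches).
Carbon count: 17.

17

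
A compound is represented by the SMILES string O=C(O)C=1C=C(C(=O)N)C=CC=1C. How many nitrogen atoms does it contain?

1

Scan the SMILES for N atoms (remember two-letter symbols like Cl and Br are single atoms).
Nitrogen count: 1.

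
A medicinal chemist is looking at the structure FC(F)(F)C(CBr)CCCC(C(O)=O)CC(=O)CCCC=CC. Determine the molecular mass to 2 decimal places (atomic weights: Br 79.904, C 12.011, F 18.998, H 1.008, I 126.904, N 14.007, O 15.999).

401.26 g/mol

First, the molecular formula is C16H24BrF3O3 (counting implicit H from valence).
  Br: 1 × 79.904 = 79.904
  C: 16 × 12.011 = 192.176
  F: 3 × 18.998 = 56.994
  H: 24 × 1.008 = 24.192
  O: 3 × 15.999 = 47.997
Sum: 1×79.904 + 16×12.011 + 3×18.998 + 24×1.008 + 3×15.999 = 401.263 → 401.26 g/mol.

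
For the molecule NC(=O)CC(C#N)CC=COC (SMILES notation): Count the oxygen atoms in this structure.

Scan the SMILES for O atoms (remember two-letter symbols like Cl and Br are single atoms).
Oxygen count: 2.

2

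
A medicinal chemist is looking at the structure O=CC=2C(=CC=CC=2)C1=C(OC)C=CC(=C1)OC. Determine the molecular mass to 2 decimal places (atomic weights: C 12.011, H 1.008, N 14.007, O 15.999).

First, the molecular formula is C15H14O3 (counting implicit H from valence).
  C: 15 × 12.011 = 180.165
  H: 14 × 1.008 = 14.112
  O: 3 × 15.999 = 47.997
Sum: 15×12.011 + 14×1.008 + 3×15.999 = 242.274 → 242.27 g/mol.

242.27 g/mol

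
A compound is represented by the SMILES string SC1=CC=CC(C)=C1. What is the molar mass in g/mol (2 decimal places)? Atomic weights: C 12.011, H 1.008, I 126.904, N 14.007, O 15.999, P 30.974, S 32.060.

124.20 g/mol

First, the molecular formula is C7H8S (counting implicit H from valence).
  C: 7 × 12.011 = 84.077
  H: 8 × 1.008 = 8.064
  S: 1 × 32.060 = 32.060
Sum: 7×12.011 + 8×1.008 + 1×32.060 = 124.201 → 124.20 g/mol.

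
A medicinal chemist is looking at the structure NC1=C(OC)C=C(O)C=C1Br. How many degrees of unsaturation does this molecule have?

4

Molecular formula: C7H8BrNO2.
DoU = (2C + 2 + N − H − X) / 2, where X is the halogen count and O/S are ignored.
    = (2·7 + 2 + 1 − 8 − 1) / 2 = 8 / 2 = 4.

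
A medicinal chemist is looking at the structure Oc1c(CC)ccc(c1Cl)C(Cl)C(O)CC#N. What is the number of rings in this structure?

1

In SMILES, each pair of matching ring-closure digits denotes one ring-closing bond; the number of such bonds equals the number of independent rings.
Ring-closure bonds here: 1.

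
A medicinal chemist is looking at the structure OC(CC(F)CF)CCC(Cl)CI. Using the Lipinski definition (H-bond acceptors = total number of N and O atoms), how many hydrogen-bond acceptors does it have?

1

N atoms: 0; O atoms: 1.
Lipinski HBA = 0 + 1 = 1.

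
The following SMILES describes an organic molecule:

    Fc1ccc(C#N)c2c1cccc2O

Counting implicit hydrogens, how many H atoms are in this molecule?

6

Walk through each heavy atom and fill implicit hydrogens from standard valence (C 4, N 3, O 2, S 2, halogen 1); for lowercase aromatic atoms, an aromatic c carries 1 H when it has two neighbours and 0 H with three, and aromatic n carries 0 H:
  atom 1: F (halogen, monovalent) → 0 H
  atom 2: aromatic c, 3 neighbours → 0 H
  atom 3: aromatic c, 2 neighbours → 1 H
  atom 4: aromatic c, 2 neighbours → 1 H
  atom 5: aromatic c, 3 neighbours → 0 H
  atom 6: C, bond orders sum to 4 (valence 4) → 0 H
  atom 7: N, bond orders sum to 3 (valence 3) → 0 H
  atom 8: aromatic c, 3 neighbours → 0 H
  atom 9: aromatic c, 3 neighbours → 0 H
  atom 10: aromatic c, 2 neighbours → 1 H
  atom 11: aromatic c, 2 neighbours → 1 H
  atom 12: aromatic c, 2 neighbours → 1 H
  atom 13: aromatic c, 3 neighbours → 0 H
  atom 14: O, bond orders sum to 1 (valence 2) → 1 H
Total hydrogens: 6.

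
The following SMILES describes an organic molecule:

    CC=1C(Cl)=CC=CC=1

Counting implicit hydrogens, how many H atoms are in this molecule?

Walk through each heavy atom and fill implicit hydrogens from standard valence (C 4, N 3, O 2, S 2, halogen 1):
  atom 1: C, bond orders sum to 1 (valence 4) → 3 H
  atom 2: C, bond orders sum to 4 (valence 4) → 0 H
  atom 3: C, bond orders sum to 4 (valence 4) → 0 H
  atom 4: Cl (halogen, monovalent) → 0 H
  atom 5: C, bond orders sum to 3 (valence 4) → 1 H
  atom 6: C, bond orders sum to 3 (valence 4) → 1 H
  atom 7: C, bond orders sum to 3 (valence 4) → 1 H
  atom 8: C, bond orders sum to 3 (valence 4) → 1 H
Total hydrogens: 7.

7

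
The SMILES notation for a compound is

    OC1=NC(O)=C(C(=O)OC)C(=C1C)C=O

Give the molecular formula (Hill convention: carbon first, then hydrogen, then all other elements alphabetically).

Walk through each heavy atom and fill implicit hydrogens from standard valence (C 4, N 3, O 2, S 2, halogen 1):
  atom 1: O, bond orders sum to 1 (valence 2) → 1 H
  atom 2: C, bond orders sum to 4 (valence 4) → 0 H
  atom 3: N, bond orders sum to 3 (valence 3) → 0 H
  atom 4: C, bond orders sum to 4 (valence 4) → 0 H
  atom 5: O, bond orders sum to 1 (valence 2) → 1 H
  atom 6: C, bond orders sum to 4 (valence 4) → 0 H
  atom 7: C, bond orders sum to 4 (valence 4) → 0 H
  atom 8: O, bond orders sum to 2 (valence 2) → 0 H
  atom 9: O, bond orders sum to 2 (valence 2) → 0 H
  atom 10: C, bond orders sum to 1 (valence 4) → 3 H
  atom 11: C, bond orders sum to 4 (valence 4) → 0 H
  atom 12: C, bond orders sum to 4 (valence 4) → 0 H
  atom 13: C, bond orders sum to 1 (valence 4) → 3 H
  atom 14: C, bond orders sum to 3 (valence 4) → 1 H
  atom 15: O, bond orders sum to 2 (valence 2) → 0 H
Totals → C:9, H:9, N:1, O:5.
In Hill order: C9H9NO5.

C9H9NO5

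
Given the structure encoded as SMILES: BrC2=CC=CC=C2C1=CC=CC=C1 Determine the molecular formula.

Walk through each heavy atom and fill implicit hydrogens from standard valence (C 4, N 3, O 2, S 2, halogen 1):
  atom 1: Br (halogen, monovalent) → 0 H
  atom 2: C, bond orders sum to 4 (valence 4) → 0 H
  atom 3: C, bond orders sum to 3 (valence 4) → 1 H
  atom 4: C, bond orders sum to 3 (valence 4) → 1 H
  atom 5: C, bond orders sum to 3 (valence 4) → 1 H
  atom 6: C, bond orders sum to 3 (valence 4) → 1 H
  atom 7: C, bond orders sum to 4 (valence 4) → 0 H
  atom 8: C, bond orders sum to 4 (valence 4) → 0 H
  atom 9: C, bond orders sum to 3 (valence 4) → 1 H
  atom 10: C, bond orders sum to 3 (valence 4) → 1 H
  atom 11: C, bond orders sum to 3 (valence 4) → 1 H
  atom 12: C, bond orders sum to 3 (valence 4) → 1 H
  atom 13: C, bond orders sum to 3 (valence 4) → 1 H
Totals → C:12, H:9, Br:1.
In Hill order: C12H9Br.

C12H9Br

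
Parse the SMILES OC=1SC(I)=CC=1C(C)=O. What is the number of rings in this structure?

In SMILES, each pair of matching ring-closure digits denotes one ring-closing bond; the number of such bonds equals the number of independent rings.
Ring-closure bonds here: 1.

1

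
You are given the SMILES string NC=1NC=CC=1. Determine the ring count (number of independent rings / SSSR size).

1

In SMILES, each pair of matching ring-closure digits denotes one ring-closing bond; the number of such bonds equals the number of independent rings.
Ring-closure bonds here: 1.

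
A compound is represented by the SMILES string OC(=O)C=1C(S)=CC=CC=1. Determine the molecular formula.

Walk through each heavy atom and fill implicit hydrogens from standard valence (C 4, N 3, O 2, S 2, halogen 1):
  atom 1: O, bond orders sum to 1 (valence 2) → 1 H
  atom 2: C, bond orders sum to 4 (valence 4) → 0 H
  atom 3: O, bond orders sum to 2 (valence 2) → 0 H
  atom 4: C, bond orders sum to 4 (valence 4) → 0 H
  atom 5: C, bond orders sum to 4 (valence 4) → 0 H
  atom 6: S, bond orders sum to 1 (valence 2) → 1 H
  atom 7: C, bond orders sum to 3 (valence 4) → 1 H
  atom 8: C, bond orders sum to 3 (valence 4) → 1 H
  atom 9: C, bond orders sum to 3 (valence 4) → 1 H
  atom 10: C, bond orders sum to 3 (valence 4) → 1 H
Totals → C:7, H:6, O:2, S:1.

C7H6O2S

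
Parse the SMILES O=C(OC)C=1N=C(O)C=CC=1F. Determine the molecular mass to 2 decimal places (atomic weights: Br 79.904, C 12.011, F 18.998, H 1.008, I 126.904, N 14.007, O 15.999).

First, the molecular formula is C7H6FNO3 (counting implicit H from valence).
  C: 7 × 12.011 = 84.077
  F: 1 × 18.998 = 18.998
  H: 6 × 1.008 = 6.048
  N: 1 × 14.007 = 14.007
  O: 3 × 15.999 = 47.997
Sum: 7×12.011 + 1×18.998 + 6×1.008 + 1×14.007 + 3×15.999 = 171.127 → 171.13 g/mol.

171.13 g/mol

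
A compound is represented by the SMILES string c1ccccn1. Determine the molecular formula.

C5H5N

Walk through each heavy atom and fill implicit hydrogens from standard valence (C 4, N 3, O 2, S 2, halogen 1); for lowercase aromatic atoms, an aromatic c carries 1 H when it has two neighbours and 0 H with three, and aromatic n carries 0 H:
  atom 1: aromatic c, 2 neighbours → 1 H
  atom 2: aromatic c, 2 neighbours → 1 H
  atom 3: aromatic c, 2 neighbours → 1 H
  atom 4: aromatic c, 2 neighbours → 1 H
  atom 5: aromatic c, 2 neighbours → 1 H
  atom 6: aromatic n, 2 neighbours → 0 H
Totals → C:5, H:5, N:1.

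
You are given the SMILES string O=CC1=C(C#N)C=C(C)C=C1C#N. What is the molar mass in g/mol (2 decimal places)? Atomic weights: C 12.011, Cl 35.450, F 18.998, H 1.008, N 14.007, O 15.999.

First, the molecular formula is C10H6N2O (counting implicit H from valence).
  C: 10 × 12.011 = 120.110
  H: 6 × 1.008 = 6.048
  N: 2 × 14.007 = 28.014
  O: 1 × 15.999 = 15.999
Sum: 10×12.011 + 6×1.008 + 2×14.007 + 1×15.999 = 170.171 → 170.17 g/mol.

170.17 g/mol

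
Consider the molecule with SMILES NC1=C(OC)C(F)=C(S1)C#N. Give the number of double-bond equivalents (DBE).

5

Molecular formula: C6H5FN2OS.
DoU = (2C + 2 + N − H − X) / 2, where X is the halogen count and O/S are ignored.
    = (2·6 + 2 + 2 − 5 − 1) / 2 = 10 / 2 = 5.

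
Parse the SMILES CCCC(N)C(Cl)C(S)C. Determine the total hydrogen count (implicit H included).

Walk through each heavy atom and fill implicit hydrogens from standard valence (C 4, N 3, O 2, S 2, halogen 1):
  atom 1: C, bond orders sum to 1 (valence 4) → 3 H
  atom 2: C, bond orders sum to 2 (valence 4) → 2 H
  atom 3: C, bond orders sum to 2 (valence 4) → 2 H
  atom 4: C, bond orders sum to 3 (valence 4) → 1 H
  atom 5: N, bond orders sum to 1 (valence 3) → 2 H
  atom 6: C, bond orders sum to 3 (valence 4) → 1 H
  atom 7: Cl (halogen, monovalent) → 0 H
  atom 8: C, bond orders sum to 3 (valence 4) → 1 H
  atom 9: S, bond orders sum to 1 (valence 2) → 1 H
  atom 10: C, bond orders sum to 1 (valence 4) → 3 H
Total hydrogens: 16.

16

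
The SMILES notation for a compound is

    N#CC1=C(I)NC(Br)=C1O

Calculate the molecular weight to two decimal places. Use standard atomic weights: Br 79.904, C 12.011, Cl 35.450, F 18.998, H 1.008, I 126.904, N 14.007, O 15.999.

First, the molecular formula is C5H2BrIN2O (counting implicit H from valence).
  Br: 1 × 79.904 = 79.904
  C: 5 × 12.011 = 60.055
  H: 2 × 1.008 = 2.016
  I: 1 × 126.904 = 126.904
  N: 2 × 14.007 = 28.014
  O: 1 × 15.999 = 15.999
Sum: 1×79.904 + 5×12.011 + 2×1.008 + 1×126.904 + 2×14.007 + 1×15.999 = 312.892 → 312.89 g/mol.

312.89 g/mol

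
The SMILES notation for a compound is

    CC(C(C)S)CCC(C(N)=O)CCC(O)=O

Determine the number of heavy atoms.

Every atom symbol written in the SMILES (organic subset) is one heavy atom; implicit H are not written.
Heavy atoms by element → C:11, N:1, O:3, S:1.
Total: 16.

16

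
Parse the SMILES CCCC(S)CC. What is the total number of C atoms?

Count every carbon token in the SMILES (each C, including those in ring-closure positions and inside branches).
Carbon count: 6.

6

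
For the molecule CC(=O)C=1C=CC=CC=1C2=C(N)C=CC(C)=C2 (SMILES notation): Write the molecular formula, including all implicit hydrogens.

Walk through each heavy atom and fill implicit hydrogens from standard valence (C 4, N 3, O 2, S 2, halogen 1):
  atom 1: C, bond orders sum to 1 (valence 4) → 3 H
  atom 2: C, bond orders sum to 4 (valence 4) → 0 H
  atom 3: O, bond orders sum to 2 (valence 2) → 0 H
  atom 4: C, bond orders sum to 4 (valence 4) → 0 H
  atom 5: C, bond orders sum to 3 (valence 4) → 1 H
  atom 6: C, bond orders sum to 3 (valence 4) → 1 H
  atom 7: C, bond orders sum to 3 (valence 4) → 1 H
  atom 8: C, bond orders sum to 3 (valence 4) → 1 H
  atom 9: C, bond orders sum to 4 (valence 4) → 0 H
  atom 10: C, bond orders sum to 4 (valence 4) → 0 H
  atom 11: C, bond orders sum to 4 (valence 4) → 0 H
  atom 12: N, bond orders sum to 1 (valence 3) → 2 H
  atom 13: C, bond orders sum to 3 (valence 4) → 1 H
  atom 14: C, bond orders sum to 3 (valence 4) → 1 H
  atom 15: C, bond orders sum to 4 (valence 4) → 0 H
  atom 16: C, bond orders sum to 1 (valence 4) → 3 H
  atom 17: C, bond orders sum to 3 (valence 4) → 1 H
Totals → C:15, H:15, N:1, O:1.
In Hill order: C15H15NO.

C15H15NO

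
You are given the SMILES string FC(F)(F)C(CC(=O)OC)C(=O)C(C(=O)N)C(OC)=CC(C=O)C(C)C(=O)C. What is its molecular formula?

Walk through each heavy atom and fill implicit hydrogens from standard valence (C 4, N 3, O 2, S 2, halogen 1):
  atom 1: F (halogen, monovalent) → 0 H
  atom 2: C, bond orders sum to 4 (valence 4) → 0 H
  atom 3: F (halogen, monovalent) → 0 H
  atom 4: F (halogen, monovalent) → 0 H
  atom 5: C, bond orders sum to 3 (valence 4) → 1 H
  atom 6: C, bond orders sum to 2 (valence 4) → 2 H
  atom 7: C, bond orders sum to 4 (valence 4) → 0 H
  atom 8: O, bond orders sum to 2 (valence 2) → 0 H
  atom 9: O, bond orders sum to 2 (valence 2) → 0 H
  atom 10: C, bond orders sum to 1 (valence 4) → 3 H
  atom 11: C, bond orders sum to 4 (valence 4) → 0 H
  atom 12: O, bond orders sum to 2 (valence 2) → 0 H
  atom 13: C, bond orders sum to 3 (valence 4) → 1 H
  atom 14: C, bond orders sum to 4 (valence 4) → 0 H
  atom 15: O, bond orders sum to 2 (valence 2) → 0 H
  atom 16: N, bond orders sum to 1 (valence 3) → 2 H
  atom 17: C, bond orders sum to 4 (valence 4) → 0 H
  atom 18: O, bond orders sum to 2 (valence 2) → 0 H
  atom 19: C, bond orders sum to 1 (valence 4) → 3 H
  atom 20: C, bond orders sum to 3 (valence 4) → 1 H
  atom 21: C, bond orders sum to 3 (valence 4) → 1 H
  atom 22: C, bond orders sum to 3 (valence 4) → 1 H
  atom 23: O, bond orders sum to 2 (valence 2) → 0 H
  atom 24: C, bond orders sum to 3 (valence 4) → 1 H
  atom 25: C, bond orders sum to 1 (valence 4) → 3 H
  atom 26: C, bond orders sum to 4 (valence 4) → 0 H
  atom 27: O, bond orders sum to 2 (valence 2) → 0 H
  atom 28: C, bond orders sum to 1 (valence 4) → 3 H
Totals → C:17, H:22, F:3, N:1, O:7.

C17H22F3NO7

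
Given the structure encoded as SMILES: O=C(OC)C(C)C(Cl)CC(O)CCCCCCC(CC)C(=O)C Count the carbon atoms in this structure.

18

Count every carbon token in the SMILES (each C, including those in ring-closure positions and inside branches).
Carbon count: 18.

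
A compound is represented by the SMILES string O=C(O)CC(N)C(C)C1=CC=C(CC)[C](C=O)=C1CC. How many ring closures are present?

1

In SMILES, each pair of matching ring-closure digits denotes one ring-closing bond; the number of such bonds equals the number of independent rings.
Ring-closure bonds here: 1.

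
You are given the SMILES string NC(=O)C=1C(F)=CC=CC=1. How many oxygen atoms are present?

1

Scan the SMILES for O atoms (remember two-letter symbols like Cl and Br are single atoms).
Oxygen count: 1.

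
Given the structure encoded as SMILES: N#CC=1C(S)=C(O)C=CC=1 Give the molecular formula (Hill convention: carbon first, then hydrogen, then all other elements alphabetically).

Walk through each heavy atom and fill implicit hydrogens from standard valence (C 4, N 3, O 2, S 2, halogen 1):
  atom 1: N, bond orders sum to 3 (valence 3) → 0 H
  atom 2: C, bond orders sum to 4 (valence 4) → 0 H
  atom 3: C, bond orders sum to 4 (valence 4) → 0 H
  atom 4: C, bond orders sum to 4 (valence 4) → 0 H
  atom 5: S, bond orders sum to 1 (valence 2) → 1 H
  atom 6: C, bond orders sum to 4 (valence 4) → 0 H
  atom 7: O, bond orders sum to 1 (valence 2) → 1 H
  atom 8: C, bond orders sum to 3 (valence 4) → 1 H
  atom 9: C, bond orders sum to 3 (valence 4) → 1 H
  atom 10: C, bond orders sum to 3 (valence 4) → 1 H
Totals → C:7, H:5, N:1, O:1, S:1.

C7H5NOS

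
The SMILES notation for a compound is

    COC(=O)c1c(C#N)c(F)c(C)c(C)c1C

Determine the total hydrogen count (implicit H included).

12

Walk through each heavy atom and fill implicit hydrogens from standard valence (C 4, N 3, O 2, S 2, halogen 1); for lowercase aromatic atoms, an aromatic c carries 1 H when it has two neighbours and 0 H with three, and aromatic n carries 0 H:
  atom 1: C, bond orders sum to 1 (valence 4) → 3 H
  atom 2: O, bond orders sum to 2 (valence 2) → 0 H
  atom 3: C, bond orders sum to 4 (valence 4) → 0 H
  atom 4: O, bond orders sum to 2 (valence 2) → 0 H
  atom 5: aromatic c, 3 neighbours → 0 H
  atom 6: aromatic c, 3 neighbours → 0 H
  atom 7: C, bond orders sum to 4 (valence 4) → 0 H
  atom 8: N, bond orders sum to 3 (valence 3) → 0 H
  atom 9: aromatic c, 3 neighbours → 0 H
  atom 10: F (halogen, monovalent) → 0 H
  atom 11: aromatic c, 3 neighbours → 0 H
  atom 12: C, bond orders sum to 1 (valence 4) → 3 H
  atom 13: aromatic c, 3 neighbours → 0 H
  atom 14: C, bond orders sum to 1 (valence 4) → 3 H
  atom 15: aromatic c, 3 neighbours → 0 H
  atom 16: C, bond orders sum to 1 (valence 4) → 3 H
Total hydrogens: 12.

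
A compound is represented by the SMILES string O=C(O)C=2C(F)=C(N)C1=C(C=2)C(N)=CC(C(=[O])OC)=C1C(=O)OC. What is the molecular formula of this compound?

Walk through each heavy atom and fill implicit hydrogens from standard valence (C 4, N 3, O 2, S 2, halogen 1):
  atom 1: O, bond orders sum to 2 (valence 2) → 0 H
  atom 2: C, bond orders sum to 4 (valence 4) → 0 H
  atom 3: O, bond orders sum to 1 (valence 2) → 1 H
  atom 4: C, bond orders sum to 4 (valence 4) → 0 H
  atom 5: C, bond orders sum to 4 (valence 4) → 0 H
  atom 6: F (halogen, monovalent) → 0 H
  atom 7: C, bond orders sum to 4 (valence 4) → 0 H
  atom 8: N, bond orders sum to 1 (valence 3) → 2 H
  atom 9: C, bond orders sum to 4 (valence 4) → 0 H
  atom 10: C, bond orders sum to 4 (valence 4) → 0 H
  atom 11: C, bond orders sum to 3 (valence 4) → 1 H
  atom 12: C, bond orders sum to 4 (valence 4) → 0 H
  atom 13: N, bond orders sum to 1 (valence 3) → 2 H
  atom 14: C, bond orders sum to 3 (valence 4) → 1 H
  atom 15: C, bond orders sum to 4 (valence 4) → 0 H
  atom 16: C, bond orders sum to 4 (valence 4) → 0 H
  atom 17: O with explicit H count 0
  atom 18: O, bond orders sum to 2 (valence 2) → 0 H
  atom 19: C, bond orders sum to 1 (valence 4) → 3 H
  atom 20: C, bond orders sum to 4 (valence 4) → 0 H
  atom 21: C, bond orders sum to 4 (valence 4) → 0 H
  atom 22: O, bond orders sum to 2 (valence 2) → 0 H
  atom 23: O, bond orders sum to 2 (valence 2) → 0 H
  atom 24: C, bond orders sum to 1 (valence 4) → 3 H
Totals → C:15, H:13, F:1, N:2, O:6.

C15H13FN2O6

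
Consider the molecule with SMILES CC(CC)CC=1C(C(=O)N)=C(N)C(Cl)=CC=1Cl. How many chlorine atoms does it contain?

Scan the SMILES for Cl atoms (remember two-letter symbols like Cl and Br are single atoms).
Chlorine count: 2.

2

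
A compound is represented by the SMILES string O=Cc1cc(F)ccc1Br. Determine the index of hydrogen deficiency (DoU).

5

Molecular formula: C7H4BrFO.
DoU = (2C + 2 + N − H − X) / 2, where X is the halogen count and O/S are ignored.
    = (2·7 + 2 + 0 − 4 − 2) / 2 = 10 / 2 = 5.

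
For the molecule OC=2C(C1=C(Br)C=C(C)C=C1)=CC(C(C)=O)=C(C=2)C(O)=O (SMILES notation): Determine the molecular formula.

Walk through each heavy atom and fill implicit hydrogens from standard valence (C 4, N 3, O 2, S 2, halogen 1):
  atom 1: O, bond orders sum to 1 (valence 2) → 1 H
  atom 2: C, bond orders sum to 4 (valence 4) → 0 H
  atom 3: C, bond orders sum to 4 (valence 4) → 0 H
  atom 4: C, bond orders sum to 4 (valence 4) → 0 H
  atom 5: C, bond orders sum to 4 (valence 4) → 0 H
  atom 6: Br (halogen, monovalent) → 0 H
  atom 7: C, bond orders sum to 3 (valence 4) → 1 H
  atom 8: C, bond orders sum to 4 (valence 4) → 0 H
  atom 9: C, bond orders sum to 1 (valence 4) → 3 H
  atom 10: C, bond orders sum to 3 (valence 4) → 1 H
  atom 11: C, bond orders sum to 3 (valence 4) → 1 H
  atom 12: C, bond orders sum to 3 (valence 4) → 1 H
  atom 13: C, bond orders sum to 4 (valence 4) → 0 H
  atom 14: C, bond orders sum to 4 (valence 4) → 0 H
  atom 15: C, bond orders sum to 1 (valence 4) → 3 H
  atom 16: O, bond orders sum to 2 (valence 2) → 0 H
  atom 17: C, bond orders sum to 4 (valence 4) → 0 H
  atom 18: C, bond orders sum to 3 (valence 4) → 1 H
  atom 19: C, bond orders sum to 4 (valence 4) → 0 H
  atom 20: O, bond orders sum to 1 (valence 2) → 1 H
  atom 21: O, bond orders sum to 2 (valence 2) → 0 H
Totals → C:16, H:13, Br:1, O:4.

C16H13BrO4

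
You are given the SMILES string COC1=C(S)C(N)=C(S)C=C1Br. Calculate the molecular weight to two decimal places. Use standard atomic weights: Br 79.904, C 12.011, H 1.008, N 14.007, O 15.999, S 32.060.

First, the molecular formula is C7H8BrNOS2 (counting implicit H from valence).
  Br: 1 × 79.904 = 79.904
  C: 7 × 12.011 = 84.077
  H: 8 × 1.008 = 8.064
  N: 1 × 14.007 = 14.007
  O: 1 × 15.999 = 15.999
  S: 2 × 32.060 = 64.120
Sum: 1×79.904 + 7×12.011 + 8×1.008 + 1×14.007 + 1×15.999 + 2×32.060 = 266.171 → 266.17 g/mol.

266.17 g/mol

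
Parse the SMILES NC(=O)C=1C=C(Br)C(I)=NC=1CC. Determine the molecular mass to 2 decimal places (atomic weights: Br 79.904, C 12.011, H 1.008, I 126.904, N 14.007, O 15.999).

354.97 g/mol

First, the molecular formula is C8H8BrIN2O (counting implicit H from valence).
  Br: 1 × 79.904 = 79.904
  C: 8 × 12.011 = 96.088
  H: 8 × 1.008 = 8.064
  I: 1 × 126.904 = 126.904
  N: 2 × 14.007 = 28.014
  O: 1 × 15.999 = 15.999
Sum: 1×79.904 + 8×12.011 + 8×1.008 + 1×126.904 + 2×14.007 + 1×15.999 = 354.973 → 354.97 g/mol.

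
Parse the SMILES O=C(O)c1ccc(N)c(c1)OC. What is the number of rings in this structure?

In SMILES, each pair of matching ring-closure digits denotes one ring-closing bond; the number of such bonds equals the number of independent rings.
Ring-closure bonds here: 1.

1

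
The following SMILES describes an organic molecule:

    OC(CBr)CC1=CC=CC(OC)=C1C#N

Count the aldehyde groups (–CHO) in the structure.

Scan the SMILES for the aldehyde motif — none present.
Groups that are present: 1 ether, 1 hydroxyl, 1 nitrile.

0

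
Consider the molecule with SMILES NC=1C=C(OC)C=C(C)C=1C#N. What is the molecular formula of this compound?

Walk through each heavy atom and fill implicit hydrogens from standard valence (C 4, N 3, O 2, S 2, halogen 1):
  atom 1: N, bond orders sum to 1 (valence 3) → 2 H
  atom 2: C, bond orders sum to 4 (valence 4) → 0 H
  atom 3: C, bond orders sum to 3 (valence 4) → 1 H
  atom 4: C, bond orders sum to 4 (valence 4) → 0 H
  atom 5: O, bond orders sum to 2 (valence 2) → 0 H
  atom 6: C, bond orders sum to 1 (valence 4) → 3 H
  atom 7: C, bond orders sum to 3 (valence 4) → 1 H
  atom 8: C, bond orders sum to 4 (valence 4) → 0 H
  atom 9: C, bond orders sum to 1 (valence 4) → 3 H
  atom 10: C, bond orders sum to 4 (valence 4) → 0 H
  atom 11: C, bond orders sum to 4 (valence 4) → 0 H
  atom 12: N, bond orders sum to 3 (valence 3) → 0 H
Totals → C:9, H:10, N:2, O:1.

C9H10N2O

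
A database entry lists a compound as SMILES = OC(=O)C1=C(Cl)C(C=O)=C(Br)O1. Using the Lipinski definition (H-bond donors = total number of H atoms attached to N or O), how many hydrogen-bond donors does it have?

Donors: find every N or O and count the H atoms it carries.
  atom 1 (O): bond orders sum to 1 → 1 H
  atom 3 (O): bond orders sum to 2 → 0 H
  atom 9 (O): bond orders sum to 2 → 0 H
  atom 12 (O): bond orders sum to 2 → 0 H
Lipinski HBD = 1.

1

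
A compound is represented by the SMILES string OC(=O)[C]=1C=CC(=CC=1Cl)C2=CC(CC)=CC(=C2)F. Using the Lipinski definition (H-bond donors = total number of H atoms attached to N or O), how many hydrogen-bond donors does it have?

1

Donors: find every N or O and count the H atoms it carries.
  atom 1 (O): bond orders sum to 1 → 1 H
  atom 3 (O): bond orders sum to 2 → 0 H
Lipinski HBD = 1.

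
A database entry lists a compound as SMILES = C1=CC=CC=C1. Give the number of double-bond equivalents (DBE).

Degree of unsaturation = (number of rings) + (number of π bonds).
Ring closures in the SMILES: 1.
π bonds: 3 double bonds (each 1 DoU) → 3 DoU from unsaturation.
Total DoU = 1 + 3 = 4.

4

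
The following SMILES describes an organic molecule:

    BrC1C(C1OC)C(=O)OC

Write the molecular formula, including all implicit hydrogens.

C6H9BrO3

Walk through each heavy atom and fill implicit hydrogens from standard valence (C 4, N 3, O 2, S 2, halogen 1):
  atom 1: Br (halogen, monovalent) → 0 H
  atom 2: C, bond orders sum to 3 (valence 4) → 1 H
  atom 3: C, bond orders sum to 3 (valence 4) → 1 H
  atom 4: C, bond orders sum to 3 (valence 4) → 1 H
  atom 5: O, bond orders sum to 2 (valence 2) → 0 H
  atom 6: C, bond orders sum to 1 (valence 4) → 3 H
  atom 7: C, bond orders sum to 4 (valence 4) → 0 H
  atom 8: O, bond orders sum to 2 (valence 2) → 0 H
  atom 9: O, bond orders sum to 2 (valence 2) → 0 H
  atom 10: C, bond orders sum to 1 (valence 4) → 3 H
Totals → C:6, H:9, Br:1, O:3.
In Hill order: C6H9BrO3.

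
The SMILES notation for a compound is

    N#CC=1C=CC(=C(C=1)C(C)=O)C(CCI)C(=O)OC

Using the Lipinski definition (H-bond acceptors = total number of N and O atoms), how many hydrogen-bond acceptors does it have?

4

N atoms: 1; O atoms: 3.
Lipinski HBA = 1 + 3 = 4.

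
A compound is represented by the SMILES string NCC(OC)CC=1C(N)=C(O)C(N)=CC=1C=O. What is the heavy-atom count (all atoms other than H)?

Every atom symbol written in the SMILES (organic subset) is one heavy atom; implicit H are not written.
Heavy atoms by element → C:11, N:3, O:3.
Total: 17.

17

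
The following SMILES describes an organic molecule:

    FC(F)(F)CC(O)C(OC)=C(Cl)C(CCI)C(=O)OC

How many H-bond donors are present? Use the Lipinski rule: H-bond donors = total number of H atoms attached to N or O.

1

Donors: find every N or O and count the H atoms it carries.
  atom 7 (O): bond orders sum to 1 → 1 H
  atom 9 (O): bond orders sum to 2 → 0 H
  atom 18 (O): bond orders sum to 2 → 0 H
  atom 19 (O): bond orders sum to 2 → 0 H
Lipinski HBD = 1.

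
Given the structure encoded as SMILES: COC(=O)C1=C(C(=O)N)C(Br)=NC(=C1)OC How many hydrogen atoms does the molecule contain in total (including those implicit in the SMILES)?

Walk through each heavy atom and fill implicit hydrogens from standard valence (C 4, N 3, O 2, S 2, halogen 1):
  atom 1: C, bond orders sum to 1 (valence 4) → 3 H
  atom 2: O, bond orders sum to 2 (valence 2) → 0 H
  atom 3: C, bond orders sum to 4 (valence 4) → 0 H
  atom 4: O, bond orders sum to 2 (valence 2) → 0 H
  atom 5: C, bond orders sum to 4 (valence 4) → 0 H
  atom 6: C, bond orders sum to 4 (valence 4) → 0 H
  atom 7: C, bond orders sum to 4 (valence 4) → 0 H
  atom 8: O, bond orders sum to 2 (valence 2) → 0 H
  atom 9: N, bond orders sum to 1 (valence 3) → 2 H
  atom 10: C, bond orders sum to 4 (valence 4) → 0 H
  atom 11: Br (halogen, monovalent) → 0 H
  atom 12: N, bond orders sum to 3 (valence 3) → 0 H
  atom 13: C, bond orders sum to 4 (valence 4) → 0 H
  atom 14: C, bond orders sum to 3 (valence 4) → 1 H
  atom 15: O, bond orders sum to 2 (valence 2) → 0 H
  atom 16: C, bond orders sum to 1 (valence 4) → 3 H
Total hydrogens: 9.

9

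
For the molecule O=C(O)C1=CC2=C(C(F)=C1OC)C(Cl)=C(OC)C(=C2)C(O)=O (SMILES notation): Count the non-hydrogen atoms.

Every atom symbol written in the SMILES (organic subset) is one heavy atom; implicit H are not written.
Heavy atoms by element → C:14, Cl:1, F:1, O:6.
Total: 22.

22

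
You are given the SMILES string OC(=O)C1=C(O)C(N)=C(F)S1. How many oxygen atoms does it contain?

3

Scan the SMILES for O atoms (remember two-letter symbols like Cl and Br are single atoms).
Oxygen count: 3.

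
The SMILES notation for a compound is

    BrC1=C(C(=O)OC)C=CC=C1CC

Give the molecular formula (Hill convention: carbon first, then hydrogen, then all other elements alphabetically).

C10H11BrO2

Walk through each heavy atom and fill implicit hydrogens from standard valence (C 4, N 3, O 2, S 2, halogen 1):
  atom 1: Br (halogen, monovalent) → 0 H
  atom 2: C, bond orders sum to 4 (valence 4) → 0 H
  atom 3: C, bond orders sum to 4 (valence 4) → 0 H
  atom 4: C, bond orders sum to 4 (valence 4) → 0 H
  atom 5: O, bond orders sum to 2 (valence 2) → 0 H
  atom 6: O, bond orders sum to 2 (valence 2) → 0 H
  atom 7: C, bond orders sum to 1 (valence 4) → 3 H
  atom 8: C, bond orders sum to 3 (valence 4) → 1 H
  atom 9: C, bond orders sum to 3 (valence 4) → 1 H
  atom 10: C, bond orders sum to 3 (valence 4) → 1 H
  atom 11: C, bond orders sum to 4 (valence 4) → 0 H
  atom 12: C, bond orders sum to 2 (valence 4) → 2 H
  atom 13: C, bond orders sum to 1 (valence 4) → 3 H
Totals → C:10, H:11, Br:1, O:2.
In Hill order: C10H11BrO2.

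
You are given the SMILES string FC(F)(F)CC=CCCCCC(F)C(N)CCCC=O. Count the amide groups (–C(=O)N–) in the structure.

Scan the SMILES for the amide motif — none present.
Groups that are present: 1 aldehyde, 1 alkene, 1 primary amine.

0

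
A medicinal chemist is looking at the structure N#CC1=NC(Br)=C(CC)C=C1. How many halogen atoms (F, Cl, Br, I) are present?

1

Halogen atoms appear at heavy-atom position 6 (1×Br).
Other groups present: 1 nitrile.
Halogen count: 1.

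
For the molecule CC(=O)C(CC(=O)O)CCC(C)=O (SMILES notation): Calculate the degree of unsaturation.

Degree of unsaturation = (number of rings) + (number of π bonds).
Ring closures in the SMILES: 0.
π bonds: 3 double bonds (each 1 DoU) → 3 DoU from unsaturation.
Total DoU = 0 + 3 = 3.

3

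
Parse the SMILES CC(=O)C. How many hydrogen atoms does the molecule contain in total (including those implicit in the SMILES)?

6

Walk through each heavy atom and fill implicit hydrogens from standard valence (C 4, N 3, O 2, S 2, halogen 1):
  atom 1: C, bond orders sum to 1 (valence 4) → 3 H
  atom 2: C, bond orders sum to 4 (valence 4) → 0 H
  atom 3: O, bond orders sum to 2 (valence 2) → 0 H
  atom 4: C, bond orders sum to 1 (valence 4) → 3 H
Total hydrogens: 6.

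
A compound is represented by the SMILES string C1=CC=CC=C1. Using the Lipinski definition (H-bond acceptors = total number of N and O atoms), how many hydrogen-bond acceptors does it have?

N atoms: 0; O atoms: 0.
Lipinski HBA = 0 + 0 = 0.

0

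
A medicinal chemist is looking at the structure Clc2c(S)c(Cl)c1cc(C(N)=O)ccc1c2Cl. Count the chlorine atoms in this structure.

Scan the SMILES for Cl atoms (remember two-letter symbols like Cl and Br are single atoms).
Chlorine count: 3.

3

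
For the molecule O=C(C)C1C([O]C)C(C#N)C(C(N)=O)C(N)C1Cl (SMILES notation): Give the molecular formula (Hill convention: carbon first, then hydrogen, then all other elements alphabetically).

Walk through each heavy atom and fill implicit hydrogens from standard valence (C 4, N 3, O 2, S 2, halogen 1):
  atom 1: O, bond orders sum to 2 (valence 2) → 0 H
  atom 2: C, bond orders sum to 4 (valence 4) → 0 H
  atom 3: C, bond orders sum to 1 (valence 4) → 3 H
  atom 4: C, bond orders sum to 3 (valence 4) → 1 H
  atom 5: C, bond orders sum to 3 (valence 4) → 1 H
  atom 6: O with explicit H count 0
  atom 7: C, bond orders sum to 1 (valence 4) → 3 H
  atom 8: C, bond orders sum to 3 (valence 4) → 1 H
  atom 9: C, bond orders sum to 4 (valence 4) → 0 H
  atom 10: N, bond orders sum to 3 (valence 3) → 0 H
  atom 11: C, bond orders sum to 3 (valence 4) → 1 H
  atom 12: C, bond orders sum to 4 (valence 4) → 0 H
  atom 13: N, bond orders sum to 1 (valence 3) → 2 H
  atom 14: O, bond orders sum to 2 (valence 2) → 0 H
  atom 15: C, bond orders sum to 3 (valence 4) → 1 H
  atom 16: N, bond orders sum to 1 (valence 3) → 2 H
  atom 17: C, bond orders sum to 3 (valence 4) → 1 H
  atom 18: Cl (halogen, monovalent) → 0 H
Totals → C:11, H:16, Cl:1, N:3, O:3.

C11H16ClN3O3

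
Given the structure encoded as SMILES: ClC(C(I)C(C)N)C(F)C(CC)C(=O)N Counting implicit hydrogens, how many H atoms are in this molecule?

Walk through each heavy atom and fill implicit hydrogens from standard valence (C 4, N 3, O 2, S 2, halogen 1):
  atom 1: Cl (halogen, monovalent) → 0 H
  atom 2: C, bond orders sum to 3 (valence 4) → 1 H
  atom 3: C, bond orders sum to 3 (valence 4) → 1 H
  atom 4: I (halogen, monovalent) → 0 H
  atom 5: C, bond orders sum to 3 (valence 4) → 1 H
  atom 6: C, bond orders sum to 1 (valence 4) → 3 H
  atom 7: N, bond orders sum to 1 (valence 3) → 2 H
  atom 8: C, bond orders sum to 3 (valence 4) → 1 H
  atom 9: F (halogen, monovalent) → 0 H
  atom 10: C, bond orders sum to 3 (valence 4) → 1 H
  atom 11: C, bond orders sum to 2 (valence 4) → 2 H
  atom 12: C, bond orders sum to 1 (valence 4) → 3 H
  atom 13: C, bond orders sum to 4 (valence 4) → 0 H
  atom 14: O, bond orders sum to 2 (valence 2) → 0 H
  atom 15: N, bond orders sum to 1 (valence 3) → 2 H
Total hydrogens: 17.

17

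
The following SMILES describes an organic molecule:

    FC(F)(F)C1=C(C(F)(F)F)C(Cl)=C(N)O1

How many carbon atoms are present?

6

Count every carbon token in the SMILES (each C, including those in ring-closure positions and inside branches).
Carbon count: 6.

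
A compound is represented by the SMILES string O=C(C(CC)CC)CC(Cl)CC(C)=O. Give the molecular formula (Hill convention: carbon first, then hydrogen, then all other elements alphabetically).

Walk through each heavy atom and fill implicit hydrogens from standard valence (C 4, N 3, O 2, S 2, halogen 1):
  atom 1: O, bond orders sum to 2 (valence 2) → 0 H
  atom 2: C, bond orders sum to 4 (valence 4) → 0 H
  atom 3: C, bond orders sum to 3 (valence 4) → 1 H
  atom 4: C, bond orders sum to 2 (valence 4) → 2 H
  atom 5: C, bond orders sum to 1 (valence 4) → 3 H
  atom 6: C, bond orders sum to 2 (valence 4) → 2 H
  atom 7: C, bond orders sum to 1 (valence 4) → 3 H
  atom 8: C, bond orders sum to 2 (valence 4) → 2 H
  atom 9: C, bond orders sum to 3 (valence 4) → 1 H
  atom 10: Cl (halogen, monovalent) → 0 H
  atom 11: C, bond orders sum to 2 (valence 4) → 2 H
  atom 12: C, bond orders sum to 4 (valence 4) → 0 H
  atom 13: C, bond orders sum to 1 (valence 4) → 3 H
  atom 14: O, bond orders sum to 2 (valence 2) → 0 H
Totals → C:11, H:19, Cl:1, O:2.
In Hill order: C11H19ClO2.

C11H19ClO2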